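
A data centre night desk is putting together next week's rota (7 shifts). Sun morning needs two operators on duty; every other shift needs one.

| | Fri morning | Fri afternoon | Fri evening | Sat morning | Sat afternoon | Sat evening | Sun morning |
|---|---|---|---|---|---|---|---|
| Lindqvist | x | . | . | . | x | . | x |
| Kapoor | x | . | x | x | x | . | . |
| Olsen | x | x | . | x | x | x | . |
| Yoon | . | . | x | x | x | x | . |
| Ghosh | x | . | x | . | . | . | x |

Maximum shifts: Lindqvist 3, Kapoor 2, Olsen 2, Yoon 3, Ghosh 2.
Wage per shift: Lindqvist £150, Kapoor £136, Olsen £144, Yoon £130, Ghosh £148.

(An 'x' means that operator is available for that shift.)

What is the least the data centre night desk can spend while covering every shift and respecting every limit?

£1104

Fri afternoon can only be covered by Olsen, so that assignment is forced.
Sun morning can only be covered by Lindqvist and Ghosh, so that assignment is forced.
Picking the cheapest available operator for each shift independently would cost £1098, but that ignores the shift limits.
An optimal schedule: Fri morning→Kapoor, Fri afternoon→Olsen, Fri evening→Yoon, Sat morning→Yoon, Sat afternoon→Kapoor, Sat evening→Yoon, Sun morning→Ghosh+Lindqvist.
Total: 136 + 144 + 130 + 130 + 136 + 130 + 148 + 150 = £1104.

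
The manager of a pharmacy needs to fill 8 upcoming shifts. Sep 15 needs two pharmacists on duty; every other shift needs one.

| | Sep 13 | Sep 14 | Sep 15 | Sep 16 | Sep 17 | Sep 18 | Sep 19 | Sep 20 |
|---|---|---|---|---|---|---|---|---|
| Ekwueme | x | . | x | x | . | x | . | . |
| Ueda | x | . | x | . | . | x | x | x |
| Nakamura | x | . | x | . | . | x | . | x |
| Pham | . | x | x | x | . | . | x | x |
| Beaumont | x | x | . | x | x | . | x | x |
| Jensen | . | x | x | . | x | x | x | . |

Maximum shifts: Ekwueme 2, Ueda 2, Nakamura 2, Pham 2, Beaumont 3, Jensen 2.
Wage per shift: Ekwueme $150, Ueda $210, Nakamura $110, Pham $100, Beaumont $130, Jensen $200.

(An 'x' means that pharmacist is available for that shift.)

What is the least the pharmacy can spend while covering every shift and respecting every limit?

Picking the cheapest available pharmacist for each shift independently would cost $960, but that ignores the shift limits.
An optimal schedule: Sep 13→Nakamura, Sep 14→Pham, Sep 15→Nakamura+Ekwueme, Sep 16→Pham, Sep 17→Beaumont, Sep 18→Ekwueme, Sep 19→Beaumont, Sep 20→Beaumont.
Total: 110 + 100 + 110 + 150 + 100 + 130 + 150 + 130 + 130 = $1110.

$1110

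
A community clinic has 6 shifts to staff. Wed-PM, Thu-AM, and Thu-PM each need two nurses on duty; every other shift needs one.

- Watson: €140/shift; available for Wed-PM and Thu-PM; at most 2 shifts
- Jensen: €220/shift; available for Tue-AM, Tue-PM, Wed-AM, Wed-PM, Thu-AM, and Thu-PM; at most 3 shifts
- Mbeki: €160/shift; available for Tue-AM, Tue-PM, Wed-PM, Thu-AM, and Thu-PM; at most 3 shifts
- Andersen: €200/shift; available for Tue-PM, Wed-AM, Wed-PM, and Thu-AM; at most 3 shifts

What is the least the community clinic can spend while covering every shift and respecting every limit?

Picking the cheapest available nurse for each shift independently would cost €1480, but that ignores the shift limits.
An optimal schedule: Tue-AM→Mbeki, Tue-PM→Mbeki, Wed-AM→Andersen, Wed-PM→Watson+Andersen, Thu-AM→Mbeki+Andersen, Thu-PM→Watson+Jensen.
Total: 160 + 160 + 200 + 140 + 200 + 160 + 200 + 140 + 220 = €1580.

€1580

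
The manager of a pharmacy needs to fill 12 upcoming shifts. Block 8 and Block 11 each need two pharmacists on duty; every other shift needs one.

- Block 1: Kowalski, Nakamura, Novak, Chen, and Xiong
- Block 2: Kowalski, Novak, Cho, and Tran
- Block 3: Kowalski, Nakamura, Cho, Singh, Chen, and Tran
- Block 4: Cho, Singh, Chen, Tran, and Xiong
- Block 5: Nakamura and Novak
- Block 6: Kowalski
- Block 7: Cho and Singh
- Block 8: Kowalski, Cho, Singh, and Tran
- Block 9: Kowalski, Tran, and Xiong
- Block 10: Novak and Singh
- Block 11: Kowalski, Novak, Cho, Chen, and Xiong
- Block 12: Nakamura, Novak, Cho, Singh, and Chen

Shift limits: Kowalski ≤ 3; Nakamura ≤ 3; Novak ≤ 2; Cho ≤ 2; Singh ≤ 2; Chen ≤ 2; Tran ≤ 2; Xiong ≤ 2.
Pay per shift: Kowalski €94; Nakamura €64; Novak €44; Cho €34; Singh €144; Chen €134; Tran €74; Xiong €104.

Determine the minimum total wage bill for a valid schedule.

Block 6 can only be covered by Kowalski, so that assignment is forced.
Picking the cheapest available pharmacist for each shift independently would cost €656, but that ignores the shift limits.
An optimal schedule: Block 1→Nakamura, Block 2→Cho, Block 3→Nakamura, Block 4→Xiong, Block 5→Novak, Block 6→Kowalski, Block 7→Cho, Block 8→Tran+Kowalski, Block 9→Tran, Block 10→Novak, Block 11→Kowalski+Xiong, Block 12→Nakamura.
Total: 64 + 34 + 64 + 104 + 44 + 94 + 34 + 74 + 94 + 74 + 44 + 94 + 104 + 64 = €986.

€986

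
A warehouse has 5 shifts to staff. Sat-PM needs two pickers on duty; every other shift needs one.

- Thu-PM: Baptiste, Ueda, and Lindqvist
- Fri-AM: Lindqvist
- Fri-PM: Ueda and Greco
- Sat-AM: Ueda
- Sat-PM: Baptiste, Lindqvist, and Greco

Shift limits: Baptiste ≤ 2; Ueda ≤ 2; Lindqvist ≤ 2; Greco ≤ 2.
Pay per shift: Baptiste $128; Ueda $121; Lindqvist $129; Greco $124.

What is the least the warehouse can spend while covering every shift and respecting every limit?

$747

Fri-AM can only be covered by Lindqvist, so that assignment is forced.
Sat-AM can only be covered by Ueda, so that assignment is forced.
Picking the cheapest available picker for each shift independently would cost $744, but that ignores the shift limits.
An optimal schedule: Thu-PM→Ueda, Fri-AM→Lindqvist, Fri-PM→Greco, Sat-AM→Ueda, Sat-PM→Greco+Baptiste.
Total: 121 + 129 + 124 + 121 + 124 + 128 = $747.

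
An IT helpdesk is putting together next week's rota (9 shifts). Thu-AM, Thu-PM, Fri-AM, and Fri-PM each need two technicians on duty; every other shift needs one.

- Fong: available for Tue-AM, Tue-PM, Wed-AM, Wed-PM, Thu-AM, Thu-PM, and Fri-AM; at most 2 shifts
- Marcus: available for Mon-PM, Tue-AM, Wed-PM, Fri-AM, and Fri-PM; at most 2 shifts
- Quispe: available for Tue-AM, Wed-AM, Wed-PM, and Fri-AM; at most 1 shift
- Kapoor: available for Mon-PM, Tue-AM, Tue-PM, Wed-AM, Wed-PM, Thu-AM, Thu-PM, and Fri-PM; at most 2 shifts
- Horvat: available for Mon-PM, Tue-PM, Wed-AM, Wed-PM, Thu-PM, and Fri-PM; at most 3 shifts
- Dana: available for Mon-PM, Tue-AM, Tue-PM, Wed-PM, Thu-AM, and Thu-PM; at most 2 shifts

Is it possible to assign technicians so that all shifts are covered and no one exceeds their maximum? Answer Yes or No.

Total capacity is 2+2+1+2+3+2 = 12 but 13 worker-slots are needed — infeasible.

No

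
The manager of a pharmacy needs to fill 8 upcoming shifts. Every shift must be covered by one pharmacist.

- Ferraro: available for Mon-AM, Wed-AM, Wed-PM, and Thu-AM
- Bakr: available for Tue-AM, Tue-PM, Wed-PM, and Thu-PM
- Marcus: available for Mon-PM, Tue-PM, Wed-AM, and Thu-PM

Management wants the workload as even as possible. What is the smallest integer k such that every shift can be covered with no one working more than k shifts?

3

With 3 pharmacists and 8 worker-slots to fill, someone must work at least ⌈8/3⌉ = 3 shifts, so k ≥ 3.
k = 3 works: Mon-AM→Ferraro, Mon-PM→Marcus, Tue-AM→Bakr, Tue-PM→Bakr, Wed-AM→Ferraro, Wed-PM→Bakr, Thu-AM→Ferraro, Thu-PM→Marcus.
Loads: Ferraro 3, Bakr 3, Marcus 2 — all ≤ 3.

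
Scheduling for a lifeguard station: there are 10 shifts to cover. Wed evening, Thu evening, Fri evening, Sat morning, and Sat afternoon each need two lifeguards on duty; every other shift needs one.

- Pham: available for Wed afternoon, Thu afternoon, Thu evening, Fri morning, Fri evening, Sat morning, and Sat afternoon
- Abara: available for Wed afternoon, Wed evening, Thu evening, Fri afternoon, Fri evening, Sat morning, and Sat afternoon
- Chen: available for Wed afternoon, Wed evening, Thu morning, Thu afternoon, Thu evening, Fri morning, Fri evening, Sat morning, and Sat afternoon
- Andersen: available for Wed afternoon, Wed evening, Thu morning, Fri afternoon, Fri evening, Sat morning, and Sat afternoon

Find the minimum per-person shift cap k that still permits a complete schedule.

4

With 4 lifeguards and 15 worker-slots to fill, someone must work at least ⌈15/4⌉ = 4 shifts, so k ≥ 4.
k = 4 works: Wed afternoon→Pham, Wed evening→Abara+Chen, Thu morning→Chen, Thu afternoon→Pham, Thu evening→Pham+Abara, Fri morning→Pham, Fri afternoon→Abara, Fri evening→Abara+Andersen, Sat morning→Chen+Andersen, Sat afternoon→Chen+Andersen.
Loads: Pham 4, Abara 4, Chen 4, Andersen 3 — all ≤ 4.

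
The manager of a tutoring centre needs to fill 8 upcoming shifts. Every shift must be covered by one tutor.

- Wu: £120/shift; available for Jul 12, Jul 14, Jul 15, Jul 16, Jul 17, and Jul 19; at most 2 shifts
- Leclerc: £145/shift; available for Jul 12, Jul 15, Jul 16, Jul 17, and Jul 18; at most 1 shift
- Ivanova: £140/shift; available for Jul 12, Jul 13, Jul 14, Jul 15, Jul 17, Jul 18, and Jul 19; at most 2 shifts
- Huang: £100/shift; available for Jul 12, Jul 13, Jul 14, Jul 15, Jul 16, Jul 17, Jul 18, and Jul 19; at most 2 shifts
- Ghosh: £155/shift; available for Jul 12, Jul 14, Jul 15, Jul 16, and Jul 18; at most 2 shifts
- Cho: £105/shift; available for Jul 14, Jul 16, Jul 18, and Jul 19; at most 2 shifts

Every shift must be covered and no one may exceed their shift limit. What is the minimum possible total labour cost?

Picking the cheapest available tutor for each shift independently would cost £800, but that ignores the shift limits.
An optimal schedule: Jul 12→Wu, Jul 13→Huang, Jul 14→Cho, Jul 15→Ivanova, Jul 16→Wu, Jul 17→Huang, Jul 18→Ivanova, Jul 19→Cho.
Total: 120 + 100 + 105 + 140 + 120 + 100 + 140 + 105 = £930.

£930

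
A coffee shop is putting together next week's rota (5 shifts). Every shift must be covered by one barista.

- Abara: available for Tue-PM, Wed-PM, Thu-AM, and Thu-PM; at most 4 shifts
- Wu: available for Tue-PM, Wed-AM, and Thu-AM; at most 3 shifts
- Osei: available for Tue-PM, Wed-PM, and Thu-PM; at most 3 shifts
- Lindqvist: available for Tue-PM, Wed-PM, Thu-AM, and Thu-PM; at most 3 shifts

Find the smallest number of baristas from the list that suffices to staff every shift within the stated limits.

5 slots to fill and no one can take more than 4, so at least ⌈5/4⌉ = 2 baristas are needed.
Abara and Wu alone can cover everything: Tue-PM→Abara, Wed-AM→Wu, Wed-PM→Abara, Thu-AM→Abara, Thu-PM→Abara.

2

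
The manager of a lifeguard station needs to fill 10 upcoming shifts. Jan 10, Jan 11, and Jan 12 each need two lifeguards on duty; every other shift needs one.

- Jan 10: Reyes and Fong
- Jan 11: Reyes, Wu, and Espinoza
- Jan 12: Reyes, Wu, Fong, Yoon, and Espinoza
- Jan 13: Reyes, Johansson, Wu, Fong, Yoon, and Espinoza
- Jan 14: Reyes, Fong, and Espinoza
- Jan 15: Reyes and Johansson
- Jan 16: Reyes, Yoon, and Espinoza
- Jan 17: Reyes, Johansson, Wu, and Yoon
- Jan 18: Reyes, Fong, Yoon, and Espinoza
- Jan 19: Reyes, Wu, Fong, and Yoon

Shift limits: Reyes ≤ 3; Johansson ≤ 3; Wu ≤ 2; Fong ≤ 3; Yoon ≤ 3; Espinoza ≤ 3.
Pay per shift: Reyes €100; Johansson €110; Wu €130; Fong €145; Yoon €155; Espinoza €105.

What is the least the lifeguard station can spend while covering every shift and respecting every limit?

€1495

Jan 10 can only be covered by Reyes and Fong, so that assignment is forced.
Picking the cheapest available lifeguard for each shift independently would cost €1355, but that ignores the shift limits.
An optimal schedule: Jan 10→Reyes+Fong, Jan 11→Reyes+Espinoza, Jan 12→Wu+Fong, Jan 13→Johansson, Jan 14→Reyes, Jan 15→Johansson, Jan 16→Espinoza, Jan 17→Johansson, Jan 18→Espinoza, Jan 19→Wu.
Total: 100 + 145 + 100 + 105 + 130 + 145 + 110 + 100 + 110 + 105 + 110 + 105 + 130 = €1495.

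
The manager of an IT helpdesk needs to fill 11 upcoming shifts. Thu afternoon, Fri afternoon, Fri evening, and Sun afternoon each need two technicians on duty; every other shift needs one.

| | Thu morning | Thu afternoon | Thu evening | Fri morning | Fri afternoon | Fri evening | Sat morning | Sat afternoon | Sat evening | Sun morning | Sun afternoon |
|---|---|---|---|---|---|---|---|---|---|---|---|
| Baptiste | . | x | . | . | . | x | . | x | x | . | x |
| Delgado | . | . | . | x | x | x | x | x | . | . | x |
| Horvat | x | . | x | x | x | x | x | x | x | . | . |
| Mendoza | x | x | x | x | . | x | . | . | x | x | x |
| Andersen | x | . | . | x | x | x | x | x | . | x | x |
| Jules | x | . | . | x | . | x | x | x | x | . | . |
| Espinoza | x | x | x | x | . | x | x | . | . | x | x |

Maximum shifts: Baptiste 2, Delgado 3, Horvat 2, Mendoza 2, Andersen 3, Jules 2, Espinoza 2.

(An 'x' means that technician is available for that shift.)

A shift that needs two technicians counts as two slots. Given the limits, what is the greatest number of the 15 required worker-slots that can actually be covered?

15

Total capacity across all technicians is 2+3+2+2+3+2+2 = 16, and 15 slots are needed, so at most 15 can be filled.
An assignment achieving 15: Thu morning→Andersen, Thu afternoon→Baptiste+Mendoza, Thu evening→Horvat, Fri morning→Andersen, Fri afternoon→Delgado+Horvat, Fri evening→Jules+Espinoza, Sat morning→Delgado, Sat afternoon→Delgado, Sat evening→Baptiste, Sun morning→Mendoza, Sun afternoon→Andersen+Espinoza.
Loads: Baptiste 2/2, Delgado 3/3, Horvat 2/2, Mendoza 2/2, Andersen 3/3, Jules 1/2, Espinoza 2/2.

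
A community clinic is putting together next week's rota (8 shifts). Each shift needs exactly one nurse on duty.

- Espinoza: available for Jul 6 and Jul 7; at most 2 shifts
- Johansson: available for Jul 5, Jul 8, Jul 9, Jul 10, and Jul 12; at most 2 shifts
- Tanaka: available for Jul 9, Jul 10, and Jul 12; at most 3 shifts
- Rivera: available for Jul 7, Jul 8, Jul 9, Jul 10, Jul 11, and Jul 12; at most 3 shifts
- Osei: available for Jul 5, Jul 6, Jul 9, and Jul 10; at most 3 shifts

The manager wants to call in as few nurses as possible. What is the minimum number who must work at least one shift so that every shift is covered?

8 slots to fill and no one can take more than 3, so at least ⌈8/3⌉ = 3 nurses are needed.
Espinoza, Rivera, and Osei alone can cover everything: Jul 5→Osei, Jul 6→Espinoza, Jul 7→Espinoza, Jul 8→Rivera, Jul 9→Osei, Jul 10→Osei, Jul 11→Rivera, Jul 12→Rivera.

3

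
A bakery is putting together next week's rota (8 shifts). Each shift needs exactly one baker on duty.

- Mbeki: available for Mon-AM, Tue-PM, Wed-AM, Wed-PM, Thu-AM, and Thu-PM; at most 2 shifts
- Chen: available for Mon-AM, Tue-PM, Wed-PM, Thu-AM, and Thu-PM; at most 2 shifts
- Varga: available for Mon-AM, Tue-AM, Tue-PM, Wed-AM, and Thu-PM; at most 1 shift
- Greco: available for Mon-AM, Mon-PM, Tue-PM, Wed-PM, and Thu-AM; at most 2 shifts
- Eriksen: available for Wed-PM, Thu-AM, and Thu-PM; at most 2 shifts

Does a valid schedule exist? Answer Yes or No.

Mon-PM can only be covered by Greco, so that assignment is forced.
Tue-AM can only be covered by Varga, so that assignment is forced.
One valid schedule: Mon-AM→Mbeki, Mon-PM→Greco, Tue-AM→Varga, Tue-PM→Chen, Wed-AM→Mbeki, Wed-PM→Chen, Thu-AM→Greco, Thu-PM→Eriksen.
Loads: Mbeki 2/2, Chen 2/2, Varga 1/1, Greco 2/2, Eriksen 1/2 — all within limits.

Yes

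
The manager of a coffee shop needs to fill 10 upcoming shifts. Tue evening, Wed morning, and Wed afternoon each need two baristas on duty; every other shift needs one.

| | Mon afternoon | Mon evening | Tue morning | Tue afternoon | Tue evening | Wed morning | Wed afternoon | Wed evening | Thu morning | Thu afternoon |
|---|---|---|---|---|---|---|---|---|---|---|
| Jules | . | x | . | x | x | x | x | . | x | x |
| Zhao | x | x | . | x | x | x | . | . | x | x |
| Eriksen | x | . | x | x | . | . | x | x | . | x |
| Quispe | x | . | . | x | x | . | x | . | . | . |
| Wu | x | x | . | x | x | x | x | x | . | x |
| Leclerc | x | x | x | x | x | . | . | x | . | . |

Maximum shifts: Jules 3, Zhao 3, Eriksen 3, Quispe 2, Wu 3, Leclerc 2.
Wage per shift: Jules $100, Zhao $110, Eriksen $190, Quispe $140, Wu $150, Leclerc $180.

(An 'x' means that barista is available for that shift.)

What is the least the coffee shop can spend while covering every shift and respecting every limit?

$1720

Picking the cheapest available barista for each shift independently would cost $1500, but that ignores the shift limits.
An optimal schedule: Mon afternoon→Zhao, Mon evening→Jules, Tue morning→Leclerc, Tue afternoon→Quispe, Tue evening→Wu+Leclerc, Wed morning→Jules+Zhao, Wed afternoon→Quispe+Wu, Wed evening→Wu, Thu morning→Jules, Thu afternoon→Zhao.
Total: 110 + 100 + 180 + 140 + 150 + 180 + 100 + 110 + 140 + 150 + 150 + 100 + 110 = $1720.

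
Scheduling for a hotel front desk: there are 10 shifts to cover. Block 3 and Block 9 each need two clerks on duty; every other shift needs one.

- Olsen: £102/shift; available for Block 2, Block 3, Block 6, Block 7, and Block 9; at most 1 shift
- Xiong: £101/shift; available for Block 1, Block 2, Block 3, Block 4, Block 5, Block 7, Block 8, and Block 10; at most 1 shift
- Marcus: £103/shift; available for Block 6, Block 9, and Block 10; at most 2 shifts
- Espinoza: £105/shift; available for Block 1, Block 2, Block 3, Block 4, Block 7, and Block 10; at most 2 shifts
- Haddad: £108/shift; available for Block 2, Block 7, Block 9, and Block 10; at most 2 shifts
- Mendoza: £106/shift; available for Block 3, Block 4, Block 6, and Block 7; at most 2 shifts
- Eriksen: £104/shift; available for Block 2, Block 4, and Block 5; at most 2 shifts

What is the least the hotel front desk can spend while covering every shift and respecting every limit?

Block 8 can only be covered by Xiong, so that assignment is forced.
Picking the cheapest available clerk for each shift independently would cost £1217, but that ignores the shift limits.
An optimal schedule: Block 1→Espinoza, Block 2→Eriksen, Block 3→Espinoza+Mendoza, Block 4→Mendoza, Block 5→Eriksen, Block 6→Olsen, Block 7→Haddad, Block 8→Xiong, Block 9→Marcus+Haddad, Block 10→Marcus.
Total: 105 + 104 + 105 + 106 + 106 + 104 + 102 + 108 + 101 + 103 + 108 + 103 = £1255.

£1255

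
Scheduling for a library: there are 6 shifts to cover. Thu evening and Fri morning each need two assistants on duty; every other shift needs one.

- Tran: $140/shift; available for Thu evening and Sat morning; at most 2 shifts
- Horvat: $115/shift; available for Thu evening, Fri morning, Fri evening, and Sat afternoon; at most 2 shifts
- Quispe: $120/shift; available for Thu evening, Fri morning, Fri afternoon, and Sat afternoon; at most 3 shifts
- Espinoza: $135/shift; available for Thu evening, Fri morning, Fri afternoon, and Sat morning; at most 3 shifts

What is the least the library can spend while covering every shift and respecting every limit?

$995

Fri evening can only be covered by Horvat, so that assignment is forced.
Picking the cheapest available assistant for each shift independently would cost $955, but that ignores the shift limits.
An optimal schedule: Thu evening→Quispe+Espinoza, Fri morning→Quispe+Espinoza, Fri afternoon→Quispe, Fri evening→Horvat, Sat morning→Espinoza, Sat afternoon→Horvat.
Total: 120 + 135 + 120 + 135 + 120 + 115 + 135 + 115 = $995.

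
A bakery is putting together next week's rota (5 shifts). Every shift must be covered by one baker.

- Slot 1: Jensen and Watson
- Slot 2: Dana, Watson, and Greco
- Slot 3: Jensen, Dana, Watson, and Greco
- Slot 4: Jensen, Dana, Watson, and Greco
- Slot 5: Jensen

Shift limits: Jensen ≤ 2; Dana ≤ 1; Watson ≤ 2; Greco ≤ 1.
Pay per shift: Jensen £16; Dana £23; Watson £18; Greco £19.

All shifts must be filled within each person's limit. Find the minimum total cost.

Slot 5 can only be covered by Jensen, so that assignment is forced.
Picking the cheapest available baker for each shift independently would cost £82, but that ignores the shift limits.
An optimal schedule: Slot 1→Jensen, Slot 2→Watson, Slot 3→Watson, Slot 4→Greco, Slot 5→Jensen.
Total: 16 + 18 + 18 + 19 + 16 = £87.

£87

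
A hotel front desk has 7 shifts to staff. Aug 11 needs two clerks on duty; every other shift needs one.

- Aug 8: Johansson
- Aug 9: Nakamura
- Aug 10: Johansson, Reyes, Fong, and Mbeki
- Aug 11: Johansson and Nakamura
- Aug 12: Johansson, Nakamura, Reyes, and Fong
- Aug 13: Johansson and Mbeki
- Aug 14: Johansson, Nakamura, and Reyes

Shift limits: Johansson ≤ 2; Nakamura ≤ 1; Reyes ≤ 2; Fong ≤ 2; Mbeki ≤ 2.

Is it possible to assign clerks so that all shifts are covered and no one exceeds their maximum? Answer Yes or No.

No

Total capacity is 9 and 8 slots are needed, so capacity alone doesn't rule it out.
Shifts {Aug 9, Aug 11} need 3 worker-slots in total, but the clerks available for any of those shifts (Johansson and Nakamura) can supply at most 2 among them. So no valid schedule exists.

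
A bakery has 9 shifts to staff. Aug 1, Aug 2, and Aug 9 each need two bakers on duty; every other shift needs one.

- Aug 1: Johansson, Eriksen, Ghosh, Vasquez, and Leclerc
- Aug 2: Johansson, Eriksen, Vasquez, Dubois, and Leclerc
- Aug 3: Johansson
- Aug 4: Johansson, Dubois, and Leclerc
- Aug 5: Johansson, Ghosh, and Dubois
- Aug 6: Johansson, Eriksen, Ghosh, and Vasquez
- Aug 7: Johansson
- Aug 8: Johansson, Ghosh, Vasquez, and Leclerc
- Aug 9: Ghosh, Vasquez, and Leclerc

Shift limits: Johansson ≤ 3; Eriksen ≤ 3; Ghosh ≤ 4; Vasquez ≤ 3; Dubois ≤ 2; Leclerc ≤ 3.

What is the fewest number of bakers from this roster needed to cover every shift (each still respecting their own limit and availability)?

12 slots to fill and no one can take more than 4, so at least ⌈12/4⌉ = 3 bakers are needed.
Any 3 bakers together have capacity at most 4+3+3 = 10 < 12 slots, so 3 can never suffice.
Johansson, Eriksen, Ghosh, and Vasquez alone can cover everything: Aug 1→Eriksen+Ghosh, Aug 2→Eriksen+Vasquez, Aug 3→Johansson, Aug 4→Johansson, Aug 5→Ghosh, Aug 6→Eriksen, Aug 7→Johansson, Aug 8→Ghosh, Aug 9→Ghosh+Vasquez.

4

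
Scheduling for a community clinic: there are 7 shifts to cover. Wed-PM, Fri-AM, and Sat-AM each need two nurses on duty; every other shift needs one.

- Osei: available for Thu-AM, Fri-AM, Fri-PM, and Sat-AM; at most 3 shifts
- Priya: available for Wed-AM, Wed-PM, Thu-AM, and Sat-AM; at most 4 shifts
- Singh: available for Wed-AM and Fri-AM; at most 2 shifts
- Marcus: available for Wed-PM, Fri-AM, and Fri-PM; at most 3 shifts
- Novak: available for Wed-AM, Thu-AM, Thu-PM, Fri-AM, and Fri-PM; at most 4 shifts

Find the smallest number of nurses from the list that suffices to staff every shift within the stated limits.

10 slots to fill and no one can take more than 4, so at least ⌈10/4⌉ = 3 nurses are needed.
Shifts {Wed-PM, Thu-PM, Sat-AM} need 5 slots, but among the nurses available for them (Osei, Priya, Marcus, and Novak) any 3 together supply at most 4. So 3 nurses are not enough.
Osei, Priya, Marcus, and Novak alone can cover everything: Wed-AM→Priya, Wed-PM→Priya+Marcus, Thu-AM→Osei, Thu-PM→Novak, Fri-AM→Osei+Marcus, Fri-PM→Marcus, Sat-AM→Osei+Priya.

4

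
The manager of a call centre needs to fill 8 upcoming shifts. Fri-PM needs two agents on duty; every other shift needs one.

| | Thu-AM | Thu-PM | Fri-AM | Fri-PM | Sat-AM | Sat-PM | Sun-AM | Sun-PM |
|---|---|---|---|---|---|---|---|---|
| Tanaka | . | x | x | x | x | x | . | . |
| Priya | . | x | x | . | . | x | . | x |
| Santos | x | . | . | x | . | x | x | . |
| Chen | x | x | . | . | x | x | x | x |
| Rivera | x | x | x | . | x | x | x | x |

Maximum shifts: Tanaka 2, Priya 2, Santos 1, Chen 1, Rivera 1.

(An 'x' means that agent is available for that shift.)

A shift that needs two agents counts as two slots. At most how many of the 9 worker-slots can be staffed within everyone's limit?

Total capacity across all agents is 2+2+1+1+1 = 7, and 9 slots are needed, so at most 7 can be filled.
An assignment achieving 7: Thu-AM→Chen, Thu-PM→Priya, Fri-AM→Tanaka, Fri-PM→Tanaka+Santos, Sat-AM→Rivera, Sun-PM→Priya.
Loads: Tanaka 2/2, Priya 2/2, Santos 1/1, Chen 1/1, Rivera 1/1.

7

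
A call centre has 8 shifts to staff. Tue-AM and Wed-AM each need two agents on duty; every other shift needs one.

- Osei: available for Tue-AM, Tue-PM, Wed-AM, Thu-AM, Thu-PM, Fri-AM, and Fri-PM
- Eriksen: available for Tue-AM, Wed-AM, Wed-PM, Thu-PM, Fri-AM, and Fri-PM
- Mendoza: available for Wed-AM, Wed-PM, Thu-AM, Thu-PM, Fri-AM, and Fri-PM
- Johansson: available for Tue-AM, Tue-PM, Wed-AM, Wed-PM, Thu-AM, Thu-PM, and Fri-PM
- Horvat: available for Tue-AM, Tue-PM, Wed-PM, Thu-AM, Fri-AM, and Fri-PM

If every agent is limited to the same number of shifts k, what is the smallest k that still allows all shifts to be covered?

With 5 agents and 10 worker-slots to fill, someone must work at least ⌈10/5⌉ = 2 shifts, so k ≥ 2.
k = 2 works: Tue-AM→Johansson+Horvat, Tue-PM→Osei, Wed-AM→Mendoza+Johansson, Wed-PM→Eriksen, Thu-AM→Osei, Thu-PM→Eriksen, Fri-AM→Mendoza, Fri-PM→Horvat.
Loads: Osei 2, Eriksen 2, Mendoza 2, Johansson 2, Horvat 2 — all ≤ 2.

2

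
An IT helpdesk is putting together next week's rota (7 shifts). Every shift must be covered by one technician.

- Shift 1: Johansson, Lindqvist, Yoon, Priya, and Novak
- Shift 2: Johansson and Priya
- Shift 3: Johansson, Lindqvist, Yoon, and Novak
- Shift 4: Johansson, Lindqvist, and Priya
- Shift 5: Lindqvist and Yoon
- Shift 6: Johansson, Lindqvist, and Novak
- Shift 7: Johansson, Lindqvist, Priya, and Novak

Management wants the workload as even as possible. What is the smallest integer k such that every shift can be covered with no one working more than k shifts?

With 5 technicians and 7 worker-slots to fill, someone must work at least ⌈7/5⌉ = 2 shifts, so k ≥ 2.
k = 2 works: Shift 1→Yoon, Shift 2→Johansson, Shift 3→Yoon, Shift 4→Johansson, Shift 5→Lindqvist, Shift 6→Lindqvist, Shift 7→Priya.
Loads: Johansson 2, Lindqvist 2, Yoon 2, Priya 1, Novak 0 — all ≤ 2.

2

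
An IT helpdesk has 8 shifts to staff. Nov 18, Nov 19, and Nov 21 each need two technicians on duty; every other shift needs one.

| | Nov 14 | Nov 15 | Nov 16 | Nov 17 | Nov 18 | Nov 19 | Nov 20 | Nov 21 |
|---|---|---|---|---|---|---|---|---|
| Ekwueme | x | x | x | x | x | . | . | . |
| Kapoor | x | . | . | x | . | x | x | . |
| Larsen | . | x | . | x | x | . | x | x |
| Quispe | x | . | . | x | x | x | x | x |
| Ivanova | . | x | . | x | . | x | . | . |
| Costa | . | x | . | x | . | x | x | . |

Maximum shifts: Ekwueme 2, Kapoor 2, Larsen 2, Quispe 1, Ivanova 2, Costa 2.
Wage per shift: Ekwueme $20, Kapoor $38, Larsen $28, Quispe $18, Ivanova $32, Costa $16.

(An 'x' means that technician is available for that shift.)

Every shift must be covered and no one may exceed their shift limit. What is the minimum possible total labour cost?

$286

Nov 16 can only be covered by Ekwueme, so that assignment is forced.
Nov 21 can only be covered by Larsen and Quispe, so that assignment is forced.
Picking the cheapest available technician for each shift independently would cost $204, but that ignores the shift limits.
An optimal schedule: Nov 14→Kapoor, Nov 15→Ivanova, Nov 16→Ekwueme, Nov 17→Costa, Nov 18→Ekwueme+Larsen, Nov 19→Ivanova+Costa, Nov 20→Kapoor, Nov 21→Larsen+Quispe.
Total: 38 + 32 + 20 + 16 + 20 + 28 + 32 + 16 + 38 + 28 + 18 = $286.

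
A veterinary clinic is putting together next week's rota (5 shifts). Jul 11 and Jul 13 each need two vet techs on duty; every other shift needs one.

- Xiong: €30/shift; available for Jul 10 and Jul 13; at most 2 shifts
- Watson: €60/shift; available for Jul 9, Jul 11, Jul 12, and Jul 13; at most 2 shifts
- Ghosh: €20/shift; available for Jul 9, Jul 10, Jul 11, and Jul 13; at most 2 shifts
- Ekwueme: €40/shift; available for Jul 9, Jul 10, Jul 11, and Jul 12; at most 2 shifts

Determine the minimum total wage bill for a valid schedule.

€240

Picking the cheapest available vet tech for each shift independently would cost €190, but that ignores the shift limits.
An optimal schedule: Jul 9→Ghosh, Jul 10→Xiong, Jul 11→Ghosh+Ekwueme, Jul 12→Ekwueme, Jul 13→Xiong+Watson.
Total: 20 + 30 + 20 + 40 + 40 + 30 + 60 = €240.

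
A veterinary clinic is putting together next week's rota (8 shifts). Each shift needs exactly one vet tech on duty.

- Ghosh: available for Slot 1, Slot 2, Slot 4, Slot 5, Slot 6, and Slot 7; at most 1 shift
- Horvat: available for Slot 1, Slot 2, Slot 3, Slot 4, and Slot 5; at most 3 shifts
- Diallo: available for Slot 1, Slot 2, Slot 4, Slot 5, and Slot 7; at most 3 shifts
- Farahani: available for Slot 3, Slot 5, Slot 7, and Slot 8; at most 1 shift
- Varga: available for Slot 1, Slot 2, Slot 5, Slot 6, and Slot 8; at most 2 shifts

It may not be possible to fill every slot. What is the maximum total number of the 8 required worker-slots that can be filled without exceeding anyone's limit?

8

Total capacity across all vet techs is 1+3+3+1+2 = 10, and 8 slots are needed, so at most 8 can be filled.
An assignment achieving 8: Slot 1→Horvat, Slot 2→Diallo, Slot 3→Horvat, Slot 4→Horvat, Slot 5→Diallo, Slot 6→Ghosh, Slot 7→Diallo, Slot 8→Farahani.
Loads: Ghosh 1/1, Horvat 3/3, Diallo 3/3, Farahani 1/1, Varga 0/2.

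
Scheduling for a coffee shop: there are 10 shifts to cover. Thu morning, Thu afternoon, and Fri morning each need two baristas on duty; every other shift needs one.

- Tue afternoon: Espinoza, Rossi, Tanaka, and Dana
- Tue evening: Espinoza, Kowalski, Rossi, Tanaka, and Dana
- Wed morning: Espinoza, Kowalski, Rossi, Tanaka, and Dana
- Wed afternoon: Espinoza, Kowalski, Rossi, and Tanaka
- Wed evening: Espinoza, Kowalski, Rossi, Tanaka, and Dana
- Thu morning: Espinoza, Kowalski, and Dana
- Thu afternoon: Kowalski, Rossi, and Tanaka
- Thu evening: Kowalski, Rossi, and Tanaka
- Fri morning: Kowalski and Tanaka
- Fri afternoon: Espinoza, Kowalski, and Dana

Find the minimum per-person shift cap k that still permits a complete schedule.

3

With 5 baristas and 13 worker-slots to fill, someone must work at least ⌈13/5⌉ = 3 shifts, so k ≥ 3.
k = 3 works: Tue afternoon→Espinoza, Tue evening→Tanaka, Wed morning→Tanaka, Wed afternoon→Rossi, Wed evening→Dana, Thu morning→Espinoza+Kowalski, Thu afternoon→Kowalski+Rossi, Thu evening→Rossi, Fri morning→Kowalski+Tanaka, Fri afternoon→Espinoza.
Loads: Espinoza 3, Kowalski 3, Rossi 3, Tanaka 3, Dana 1 — all ≤ 3.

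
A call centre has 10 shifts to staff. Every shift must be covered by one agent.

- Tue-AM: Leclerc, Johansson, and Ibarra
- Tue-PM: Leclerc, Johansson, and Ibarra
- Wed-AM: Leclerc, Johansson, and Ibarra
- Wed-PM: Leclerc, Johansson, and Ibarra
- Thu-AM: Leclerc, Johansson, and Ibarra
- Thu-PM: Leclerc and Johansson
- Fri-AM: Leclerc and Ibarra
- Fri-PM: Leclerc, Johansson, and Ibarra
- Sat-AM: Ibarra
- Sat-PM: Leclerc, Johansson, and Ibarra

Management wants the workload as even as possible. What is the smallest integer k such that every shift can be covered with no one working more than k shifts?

4

With 3 agents and 10 worker-slots to fill, someone must work at least ⌈10/3⌉ = 4 shifts, so k ≥ 4.
k = 4 works: Tue-AM→Leclerc, Tue-PM→Leclerc, Wed-AM→Johansson, Wed-PM→Johansson, Thu-AM→Johansson, Thu-PM→Leclerc, Fri-AM→Leclerc, Fri-PM→Johansson, Sat-AM→Ibarra, Sat-PM→Ibarra.
Loads: Leclerc 4, Johansson 4, Ibarra 2 — all ≤ 4.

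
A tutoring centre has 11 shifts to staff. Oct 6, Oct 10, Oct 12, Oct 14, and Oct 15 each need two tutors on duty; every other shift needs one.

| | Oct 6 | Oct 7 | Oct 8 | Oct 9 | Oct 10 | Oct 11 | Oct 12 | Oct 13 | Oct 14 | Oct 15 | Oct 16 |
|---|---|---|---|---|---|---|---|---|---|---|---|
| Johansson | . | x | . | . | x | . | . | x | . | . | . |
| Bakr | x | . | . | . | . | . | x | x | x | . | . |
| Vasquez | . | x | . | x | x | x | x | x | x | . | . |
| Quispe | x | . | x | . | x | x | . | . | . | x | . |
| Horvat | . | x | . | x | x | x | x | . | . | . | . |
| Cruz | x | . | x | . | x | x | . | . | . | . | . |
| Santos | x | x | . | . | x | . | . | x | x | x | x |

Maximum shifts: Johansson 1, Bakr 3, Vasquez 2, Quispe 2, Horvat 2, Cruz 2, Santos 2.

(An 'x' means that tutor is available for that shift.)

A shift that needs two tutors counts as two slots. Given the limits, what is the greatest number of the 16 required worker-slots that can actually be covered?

14

Total capacity across all tutors is 1+3+2+2+2+2+2 = 14, and 16 slots are needed, so at most 14 can be filled.
An assignment achieving 14: Oct 6→Bakr+Cruz, Oct 7→Johansson, Oct 8→Quispe, Oct 9→Vasquez, Oct 10→Horvat+Cruz, Oct 11→Horvat, Oct 12→Bakr+Vasquez, Oct 14→Bakr, Oct 15→Quispe+Santos, Oct 16→Santos.
Loads: Johansson 1/1, Bakr 3/3, Vasquez 2/2, Quispe 2/2, Horvat 2/2, Cruz 2/2, Santos 2/2.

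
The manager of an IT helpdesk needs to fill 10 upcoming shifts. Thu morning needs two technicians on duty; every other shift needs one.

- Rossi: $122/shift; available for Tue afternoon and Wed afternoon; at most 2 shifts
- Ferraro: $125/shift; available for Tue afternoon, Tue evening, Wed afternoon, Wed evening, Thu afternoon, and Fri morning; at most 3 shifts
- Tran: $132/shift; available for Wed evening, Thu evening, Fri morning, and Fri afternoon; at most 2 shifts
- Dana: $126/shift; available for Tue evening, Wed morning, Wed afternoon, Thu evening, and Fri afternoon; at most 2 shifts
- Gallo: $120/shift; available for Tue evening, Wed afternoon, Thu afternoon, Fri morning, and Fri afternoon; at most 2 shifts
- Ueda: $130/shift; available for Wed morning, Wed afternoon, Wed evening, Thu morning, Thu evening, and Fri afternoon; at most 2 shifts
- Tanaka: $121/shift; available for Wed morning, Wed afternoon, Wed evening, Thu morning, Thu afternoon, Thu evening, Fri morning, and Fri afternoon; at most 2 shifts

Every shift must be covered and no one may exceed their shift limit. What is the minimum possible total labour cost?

Thu morning can only be covered by Ueda and Tanaka, so that assignment is forced.
Picking the cheapest available technician for each shift independently would cost $1336, but that ignores the shift limits.
An optimal schedule: Tue afternoon→Rossi, Tue evening→Gallo, Wed morning→Tanaka, Wed afternoon→Rossi, Wed evening→Ferraro, Thu morning→Tanaka+Ueda, Thu afternoon→Ferraro, Thu evening→Dana, Fri morning→Ferraro, Fri afternoon→Gallo.
Total: 122 + 120 + 121 + 122 + 125 + 121 + 130 + 125 + 126 + 125 + 120 = $1357.

$1357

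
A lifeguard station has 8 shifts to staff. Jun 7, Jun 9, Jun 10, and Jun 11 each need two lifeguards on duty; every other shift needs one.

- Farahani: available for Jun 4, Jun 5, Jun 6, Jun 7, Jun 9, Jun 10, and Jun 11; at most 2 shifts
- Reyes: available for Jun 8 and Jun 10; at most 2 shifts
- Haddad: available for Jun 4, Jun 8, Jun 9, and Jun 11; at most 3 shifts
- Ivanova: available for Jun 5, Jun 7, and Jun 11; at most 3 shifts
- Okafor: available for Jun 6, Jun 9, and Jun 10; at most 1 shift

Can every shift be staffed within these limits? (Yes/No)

No

Shifts {Jun 6, Jun 7, Jun 9, Jun 10} need 7 worker-slots in total, but the lifeguards available for any of those shifts (Farahani, Reyes, Haddad, Ivanova, and Okafor) can supply at most 6 among them. So no valid schedule exists.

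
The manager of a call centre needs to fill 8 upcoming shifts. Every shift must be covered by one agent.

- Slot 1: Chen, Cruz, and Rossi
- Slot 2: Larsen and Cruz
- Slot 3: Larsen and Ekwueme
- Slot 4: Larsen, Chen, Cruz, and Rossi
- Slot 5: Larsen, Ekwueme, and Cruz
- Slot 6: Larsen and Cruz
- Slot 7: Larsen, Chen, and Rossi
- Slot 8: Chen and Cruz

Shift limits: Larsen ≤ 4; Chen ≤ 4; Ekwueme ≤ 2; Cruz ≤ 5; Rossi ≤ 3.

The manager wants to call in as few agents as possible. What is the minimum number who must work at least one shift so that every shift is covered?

2

8 slots to fill and no one can take more than 5, so at least ⌈8/5⌉ = 2 agents are needed.
Larsen and Chen alone can cover everything: Slot 1→Chen, Slot 2→Larsen, Slot 3→Larsen, Slot 4→Chen, Slot 5→Larsen, Slot 6→Larsen, Slot 7→Chen, Slot 8→Chen.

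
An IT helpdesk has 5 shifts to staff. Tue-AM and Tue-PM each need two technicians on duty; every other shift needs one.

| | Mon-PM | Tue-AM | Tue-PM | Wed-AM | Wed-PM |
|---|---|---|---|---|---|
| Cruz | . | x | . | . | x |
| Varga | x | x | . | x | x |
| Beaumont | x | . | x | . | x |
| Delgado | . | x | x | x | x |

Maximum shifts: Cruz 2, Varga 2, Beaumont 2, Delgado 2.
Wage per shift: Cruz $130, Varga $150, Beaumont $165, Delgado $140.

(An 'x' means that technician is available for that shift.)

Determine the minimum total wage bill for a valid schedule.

Tue-PM can only be covered by Beaumont and Delgado, so that assignment is forced.
Picking the cheapest available technician for each shift independently would cost $995, but that ignores the shift limits.
An optimal schedule: Mon-PM→Varga, Tue-AM→Cruz+Delgado, Tue-PM→Beaumont+Delgado, Wed-AM→Varga, Wed-PM→Cruz.
Total: 150 + 130 + 140 + 165 + 140 + 150 + 130 = $1005.

$1005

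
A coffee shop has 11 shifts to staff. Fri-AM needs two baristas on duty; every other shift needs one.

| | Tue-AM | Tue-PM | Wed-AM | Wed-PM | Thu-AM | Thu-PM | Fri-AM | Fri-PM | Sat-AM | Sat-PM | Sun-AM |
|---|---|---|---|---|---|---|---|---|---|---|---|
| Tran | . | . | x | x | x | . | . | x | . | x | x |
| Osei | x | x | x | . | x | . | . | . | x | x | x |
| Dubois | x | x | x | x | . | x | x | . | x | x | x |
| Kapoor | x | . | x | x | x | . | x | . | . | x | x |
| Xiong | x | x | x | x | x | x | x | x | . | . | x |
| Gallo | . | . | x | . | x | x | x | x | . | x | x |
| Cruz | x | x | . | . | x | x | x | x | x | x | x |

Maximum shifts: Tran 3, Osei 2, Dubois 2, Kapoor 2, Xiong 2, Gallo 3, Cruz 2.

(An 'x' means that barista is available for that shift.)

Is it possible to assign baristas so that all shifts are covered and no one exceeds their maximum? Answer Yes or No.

One valid schedule: Tue-AM→Dubois, Tue-PM→Osei, Wed-AM→Tran, Wed-PM→Tran, Thu-AM→Kapoor, Thu-PM→Dubois, Fri-AM→Xiong+Gallo, Fri-PM→Tran, Sat-AM→Osei, Sat-PM→Kapoor, Sun-AM→Xiong.
Loads: Tran 3/3, Osei 2/2, Dubois 2/2, Kapoor 2/2, Xiong 2/2, Gallo 1/3, Cruz 0/2 — all within limits.

Yes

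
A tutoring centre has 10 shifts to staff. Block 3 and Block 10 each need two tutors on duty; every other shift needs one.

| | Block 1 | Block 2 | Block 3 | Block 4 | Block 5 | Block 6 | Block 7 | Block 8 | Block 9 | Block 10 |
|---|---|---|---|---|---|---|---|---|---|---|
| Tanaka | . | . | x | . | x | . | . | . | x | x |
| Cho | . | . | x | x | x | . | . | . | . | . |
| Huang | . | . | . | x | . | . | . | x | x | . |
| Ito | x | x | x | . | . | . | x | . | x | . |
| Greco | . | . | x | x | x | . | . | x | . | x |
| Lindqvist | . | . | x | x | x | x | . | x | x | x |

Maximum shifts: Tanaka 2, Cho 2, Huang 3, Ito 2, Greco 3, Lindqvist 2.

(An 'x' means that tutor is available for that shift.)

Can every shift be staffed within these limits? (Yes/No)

Total capacity is 14 and 12 slots are needed, so capacity alone doesn't rule it out.
Shifts {Block 1, Block 2, Block 7} need 3 worker-slots in total, but the tutors available for any of those shifts (Ito) can supply at most 2 among them. So no valid schedule exists.

No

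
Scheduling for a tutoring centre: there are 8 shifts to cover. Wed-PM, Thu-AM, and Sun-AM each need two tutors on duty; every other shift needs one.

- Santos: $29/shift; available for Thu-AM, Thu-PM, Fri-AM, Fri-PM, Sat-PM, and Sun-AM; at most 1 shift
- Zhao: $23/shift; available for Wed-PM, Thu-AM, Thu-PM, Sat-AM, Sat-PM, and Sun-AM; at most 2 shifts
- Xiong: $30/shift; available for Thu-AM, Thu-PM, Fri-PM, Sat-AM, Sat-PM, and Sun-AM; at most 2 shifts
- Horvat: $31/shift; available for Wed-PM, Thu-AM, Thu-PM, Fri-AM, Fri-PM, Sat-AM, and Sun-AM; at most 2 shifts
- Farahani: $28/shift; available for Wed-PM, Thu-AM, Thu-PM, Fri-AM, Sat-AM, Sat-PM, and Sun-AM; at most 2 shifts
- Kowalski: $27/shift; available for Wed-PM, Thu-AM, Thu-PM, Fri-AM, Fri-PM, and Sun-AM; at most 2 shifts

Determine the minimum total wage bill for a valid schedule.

$307

Picking the cheapest available tutor for each shift independently would cost $273, but that ignores the shift limits.
An optimal schedule: Wed-PM→Horvat+Farahani, Thu-AM→Horvat+Kowalski, Thu-PM→Xiong, Fri-AM→Santos, Fri-PM→Xiong, Sat-AM→Zhao, Sat-PM→Zhao, Sun-AM→Farahani+Kowalski.
Total: 31 + 28 + 31 + 27 + 30 + 29 + 30 + 23 + 23 + 28 + 27 = $307.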